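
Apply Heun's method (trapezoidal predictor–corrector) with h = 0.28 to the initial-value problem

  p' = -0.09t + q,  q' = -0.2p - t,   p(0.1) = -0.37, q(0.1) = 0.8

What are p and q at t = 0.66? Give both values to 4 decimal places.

Heun on (p,q): k1 = f(t_n, state_n); k2 = f(t_n + h, state_n + h·k1); state_{n+1} = state_n + (h/2)·(k1 + k2).
0.100000: (-0.370000, 0.800000)
  k1 = (0.791000, -0.026000)
  predictor → (-0.148520, 0.792720)
  k2 = (0.758520, -0.350296)
  → (-0.153067, 0.747319)
0.380000: (-0.153067, 0.747319)
  k1 = (0.713119, -0.349387)
  predictor → (0.046606, 0.649490)
  k2 = (0.590090, -0.669321)
  → (0.029382, 0.604699)
(p(0.66), q(0.66)) ≈ (0.0294, 0.6047)

0.0294, 0.6047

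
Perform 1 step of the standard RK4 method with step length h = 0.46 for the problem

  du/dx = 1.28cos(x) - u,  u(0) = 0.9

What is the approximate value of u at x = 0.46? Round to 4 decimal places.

RK4: k1 = f(x_n, u_n); k2 = f(x_n + h/2, u_n + (h/2)·k1); k3 = f(x_n + h/2, u_n + (h/2)·k2); k4 = f(x_n + h, u_n + h·k3); u_{n+1} = u_n + (h/6)·(k1 + 2k2 + 2k3 + k4).
x=0.000000, u=0.900000:
  k1 = f(0.000000, 0.900000) = 0.380000
  k2 = f(0.230000, 0.987400) = 0.258893
  k3 = f(0.230000, 0.959545) = 0.286748
  k4 = f(0.460000, 1.031904) = 0.115043
  u ← 0.900000 + (0.46/6)·(k1 + 2k2 + 2k3 + k4) = 1.021618
u(0.46) ≈ 1.0216

1.0216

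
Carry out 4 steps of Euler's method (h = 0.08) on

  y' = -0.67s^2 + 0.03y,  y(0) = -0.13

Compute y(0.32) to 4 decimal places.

-0.1361

Euler: y_{n+1} = y_n + h·f(s_n, y_n).
s=0.000000, y=-0.130000: f=-0.003900 → y ← -0.130000 + 0.08·(-0.003900) = -0.130312
s=0.080000, y=-0.130312: f=-0.008197 → y ← -0.130312 + 0.08·(-0.008197) = -0.130968
s=0.160000, y=-0.130968: f=-0.021081 → y ← -0.130968 + 0.08·(-0.021081) = -0.132654
s=0.240000, y=-0.132654: f=-0.042572 → y ← -0.132654 + 0.08·(-0.042572) = -0.136060
y(0.32) ≈ -0.1361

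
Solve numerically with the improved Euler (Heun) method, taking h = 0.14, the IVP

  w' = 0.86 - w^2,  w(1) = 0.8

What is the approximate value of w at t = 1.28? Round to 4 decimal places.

Heun: k1 = f(t_n, w_n); k2 = f(t_n + h, w_n + h·k1); w_{n+1} = w_n + (h/2)·(k1 + k2).
t=1.000000, w=0.800000:
  k1 = f(1.000000, 0.800000) = 0.220000
  k2 = f(1.140000, 0.830800) = 0.169771
  w ← 0.800000 + (0.14/2)·(0.220000 + 0.169771) = 0.827284
t=1.140000, w=0.827284:
  k1 = f(1.140000, 0.827284) = 0.175601
  k2 = f(1.280000, 0.851868) = 0.134321
  w ← 0.827284 + (0.14/2)·(0.175601 + 0.134321) = 0.848979
w(1.28) ≈ 0.8490

0.8490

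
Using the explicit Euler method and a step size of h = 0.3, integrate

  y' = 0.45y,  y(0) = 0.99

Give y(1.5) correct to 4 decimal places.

Euler: y_{n+1} = y_n + h·f(s_n, y_n).
s=0.000000, y=0.990000: f=0.445500 → y ← 0.990000 + 0.3·0.445500 = 1.123650
s=0.300000, y=1.123650: f=0.505642 → y ← 1.123650 + 0.3·0.505642 = 1.275343
s=0.600000, y=1.275343: f=0.573904 → y ← 1.275343 + 0.3·0.573904 = 1.447514
s=0.900000, y=1.447514: f=0.651381 → y ← 1.447514 + 0.3·0.651381 = 1.642928
s=1.200000, y=1.642928: f=0.739318 → y ← 1.642928 + 0.3·0.739318 = 1.864724
y(1.5) ≈ 1.8647

1.8647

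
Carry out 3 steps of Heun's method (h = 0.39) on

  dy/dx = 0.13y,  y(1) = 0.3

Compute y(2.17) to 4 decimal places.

0.3493

Heun: k1 = f(x_n, y_n); k2 = f(x_n + h, y_n + h·k1); y_{n+1} = y_n + (h/2)·(k1 + k2).
x=1.000000, y=0.300000:
  k1 = f(1.000000, 0.300000) = 0.039000
  k2 = f(1.390000, 0.315210) = 0.040977
  y ← 0.300000 + (0.39/2)·(0.039000 + 0.040977) = 0.315596
x=1.390000, y=0.315596:
  k1 = f(1.390000, 0.315596) = 0.041027
  k2 = f(1.780000, 0.331596) = 0.043108
  y ← 0.315596 + (0.39/2)·(0.041027 + 0.043108) = 0.332002
x=1.780000, y=0.332002:
  k1 = f(1.780000, 0.332002) = 0.043160
  k2 = f(2.170000, 0.348834) = 0.045348
  y ← 0.332002 + (0.39/2)·(0.043160 + 0.045348) = 0.349261
y(2.17) ≈ 0.3493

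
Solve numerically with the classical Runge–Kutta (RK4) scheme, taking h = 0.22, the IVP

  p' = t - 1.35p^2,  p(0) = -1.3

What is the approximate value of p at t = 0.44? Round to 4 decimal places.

RK4: k1 = f(t_n, p_n); k2 = f(t_n + h/2, p_n + (h/2)·k1); k3 = f(t_n + h/2, p_n + (h/2)·k2); k4 = f(t_n + h, p_n + h·k3); p_{n+1} = p_n + (h/6)·(k1 + 2k2 + 2k3 + k4).
t=0.000000, p=-1.300000:
  k1 = f(0.000000, -1.300000) = -2.281500
  k2 = f(0.110000, -1.550965) = -3.137415
  k3 = f(0.110000, -1.645116) = -3.543647
  k4 = f(0.220000, -2.079602) = -5.618407
  p ← -1.300000 + (0.22/6)·(k1 + 2k2 + 2k3 + k4) = -2.079608
t=0.220000, p=-2.079608:
  k1 = f(0.220000, -2.079608) = -5.618438
  k2 = f(0.330000, -2.697636) = -9.494274
  k3 = f(0.330000, -3.123978) = -12.844972
  k4 = f(0.440000, -4.905502) = -32.046327
  p ← -2.079608 + (0.22/6)·(k1 + 2k2 + 2k3 + k4) = -5.098861
p(0.44) ≈ -5.0989

-5.0989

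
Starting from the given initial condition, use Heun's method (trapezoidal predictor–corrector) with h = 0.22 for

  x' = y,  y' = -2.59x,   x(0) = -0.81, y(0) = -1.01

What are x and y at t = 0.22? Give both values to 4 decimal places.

-0.9814, -0.4852

Heun on (x,y): k1 = f(t_n, state_n); k2 = f(t_n + h, state_n + h·k1); state_{n+1} = state_n + (h/2)·(k1 + k2).
0.000000: (-0.810000, -1.010000)
  k1 = (-1.010000, 2.097900)
  predictor → (-1.032200, -0.548462)
  k2 = (-0.548462, 2.673398)
  → (-0.981431, -0.485157)
(x(0.22), y(0.22)) ≈ (-0.9814, -0.4852)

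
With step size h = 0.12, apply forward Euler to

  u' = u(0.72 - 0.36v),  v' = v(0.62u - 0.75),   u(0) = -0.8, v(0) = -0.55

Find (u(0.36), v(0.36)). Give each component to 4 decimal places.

-1.0845, -0.3304

Euler on (u,v): u_{n+1} = u_n + h·u', v_{n+1} = v_n + h·v'.
0.000000: (-0.800000, -0.550000); f=(-0.734400, 0.685300) → (-0.888128, -0.467764)
0.120000: (-0.888128, -0.467764); f=(-0.789009, 0.608392) → (-0.982809, -0.394757)
0.240000: (-0.982809, -0.394757); f=(-0.847292, 0.536610) → (-1.084484, -0.330364)
(u(0.36), v(0.36)) ≈ (-1.0845, -0.3304)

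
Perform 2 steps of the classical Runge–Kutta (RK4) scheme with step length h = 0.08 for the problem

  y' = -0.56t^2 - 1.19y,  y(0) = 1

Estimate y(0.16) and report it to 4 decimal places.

RK4: k1 = f(t_n, y_n); k2 = f(t_n + h/2, y_n + (h/2)·k1); k3 = f(t_n + h/2, y_n + (h/2)·k2); k4 = f(t_n + h, y_n + h·k3); y_{n+1} = y_n + (h/6)·(k1 + 2k2 + 2k3 + k4).
t=0.000000, y=1.000000:
  k1 = f(0.000000, 1.000000) = -1.190000
  k2 = f(0.040000, 0.952400) = -1.134252
  k3 = f(0.040000, 0.954630) = -1.136906
  k4 = f(0.080000, 0.909048) = -1.085351
  y ← 1.000000 + (0.08/6)·(k1 + 2k2 + 2k3 + k4) = 0.909098
t=0.080000, y=0.909098:
  k1 = f(0.080000, 0.909098) = -1.085410
  k2 = f(0.120000, 0.865681) = -1.038225
  k3 = f(0.120000, 0.867569) = -1.040471
  k4 = f(0.160000, 0.825860) = -0.997110
  y ← 0.909098 + (0.08/6)·(k1 + 2k2 + 2k3 + k4) = 0.825899
y(0.16) ≈ 0.8259

0.8259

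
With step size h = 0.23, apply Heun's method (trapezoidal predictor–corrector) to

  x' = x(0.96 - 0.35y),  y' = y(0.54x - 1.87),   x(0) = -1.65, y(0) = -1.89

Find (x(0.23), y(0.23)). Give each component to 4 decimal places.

Heun on (x,y): k1 = f(s_n, state_n); k2 = f(s_n + h, state_n + h·k1); state_{n+1} = state_n + (h/2)·(k1 + k2).
0.000000: (-1.650000, -1.890000)
  k1 = (-2.675475, 5.218290)
  predictor → (-2.265359, -0.689793)
  k2 = (-2.721665, 2.133733)
  → (-2.270671, -1.044517)
(x(0.23), y(0.23)) ≈ (-2.2707, -1.0445)

-2.2707, -1.0445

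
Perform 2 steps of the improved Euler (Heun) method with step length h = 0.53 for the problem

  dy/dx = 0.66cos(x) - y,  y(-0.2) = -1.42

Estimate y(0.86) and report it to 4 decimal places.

Heun: k1 = f(x_n, y_n); k2 = f(x_n + h, y_n + h·k1); y_{n+1} = y_n + (h/2)·(k1 + k2).
x=-0.200000, y=-1.420000:
  k1 = f(-0.200000, -1.420000) = 2.066844
  k2 = f(0.330000, -0.324573) = 0.948961
  y ← -1.420000 + (0.53/2)·(2.066844 + 0.948961) = -0.620812
x=0.330000, y=-0.620812:
  k1 = f(0.330000, -0.620812) = 1.245200
  k2 = f(0.860000, 0.039144) = 0.391465
  y ← -0.620812 + (0.53/2)·(1.245200 + 0.391465) = -0.187096
y(0.86) ≈ -0.1871

-0.1871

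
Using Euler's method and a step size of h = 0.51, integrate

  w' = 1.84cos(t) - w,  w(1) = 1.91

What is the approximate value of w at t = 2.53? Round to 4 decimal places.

Euler: w_{n+1} = w_n + h·f(t_n, w_n).
t=1.000000, w=1.910000: f=-0.915844 → w ← 1.910000 + 0.51·(-0.915844) = 1.442920
t=1.510000, w=1.442920: f=-1.331123 → w ← 1.442920 + 0.51·(-1.331123) = 0.764047
t=2.020000, w=0.764047: f=-1.563064 → w ← 0.764047 + 0.51·(-1.563064) = -0.033116
w(2.53) ≈ -0.0331

-0.0331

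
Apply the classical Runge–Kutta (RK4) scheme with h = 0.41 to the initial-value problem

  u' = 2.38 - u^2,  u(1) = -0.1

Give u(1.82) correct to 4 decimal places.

RK4: k1 = f(t_n, u_n); k2 = f(t_n + h/2, u_n + (h/2)·k1); k3 = f(t_n + h/2, u_n + (h/2)·k2); k4 = f(t_n + h, u_n + h·k3); u_{n+1} = u_n + (h/6)·(k1 + 2k2 + 2k3 + k4).
t=1.000000, u=-0.100000:
  k1 = f(1.000000, -0.100000) = 2.370000
  k2 = f(1.205000, 0.385850) = 2.231120
  k3 = f(1.205000, 0.357380) = 2.252280
  k4 = f(1.410000, 0.823435) = 1.701955
  u ← -0.100000 + (0.41/6)·(k1 + 2k2 + 2k3 + k4) = 0.790982
t=1.410000, u=0.790982:
  k1 = f(1.410000, 0.790982) = 1.754348
  k2 = f(1.615000, 1.150623) = 1.056067
  k3 = f(1.615000, 1.007475) = 1.364994
  k4 = f(1.820000, 1.350629) = 0.555801
  u ← 0.790982 + (0.41/6)·(k1 + 2k2 + 2k3 + k4) = 1.279720
u(1.82) ≈ 1.2797

1.2797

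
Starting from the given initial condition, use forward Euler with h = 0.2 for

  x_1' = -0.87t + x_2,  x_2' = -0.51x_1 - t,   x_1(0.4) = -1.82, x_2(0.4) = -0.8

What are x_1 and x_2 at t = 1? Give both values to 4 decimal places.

-2.5531, -0.5314

Euler on (x_1,x_2): x_1_{n+1} = x_1_n + h·x_1', x_2_{n+1} = x_2_n + h·x_2'.
0.400000: (-1.820000, -0.800000); f=(-1.148000, 0.528200) → (-2.049600, -0.694360)
0.600000: (-2.049600, -0.694360); f=(-1.216360, 0.445296) → (-2.292872, -0.605301)
0.800000: (-2.292872, -0.605301); f=(-1.301301, 0.369365) → (-2.553132, -0.531428)
(x_1(1), x_2(1)) ≈ (-2.5531, -0.5314)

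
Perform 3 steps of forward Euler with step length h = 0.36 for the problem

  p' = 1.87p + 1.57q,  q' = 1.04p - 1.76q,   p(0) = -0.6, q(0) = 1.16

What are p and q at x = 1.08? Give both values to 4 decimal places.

Euler on (p,q): p_{n+1} = p_n + h·p', q_{n+1} = q_n + h·q'.
0.000000: (-0.600000, 1.160000); f=(0.699200, -2.665600) → (-0.348288, 0.200384)
0.360000: (-0.348288, 0.200384); f=(-0.336696, -0.714895) → (-0.469498, -0.056978)
0.720000: (-0.469498, -0.056978); f=(-0.967418, -0.387997) → (-0.817769, -0.196657)
(p(1.08), q(1.08)) ≈ (-0.8178, -0.1967)

-0.8178, -0.1967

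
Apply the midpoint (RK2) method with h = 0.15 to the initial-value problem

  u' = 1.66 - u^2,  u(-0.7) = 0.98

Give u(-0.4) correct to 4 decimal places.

1.1340

Midpoint: k1 = f(t_n, u_n); k2 = f(t_n + h/2, u_n + (h/2)·k1); u_{n+1} = u_n + h·k2.
t=-0.700000, u=0.980000:
  k1 = f(-0.700000, 0.980000) = 0.699600
  k2 = f(-0.625000, 1.032470) = 0.594006
  u ← 0.980000 + 0.15·0.594006 = 1.069101
t=-0.550000, u=1.069101:
  k1 = f(-0.550000, 1.069101) = 0.517023
  k2 = f(-0.475000, 1.107878) = 0.432607
  u ← 1.069101 + 0.15·0.432607 = 1.133992
u(-0.4) ≈ 1.1340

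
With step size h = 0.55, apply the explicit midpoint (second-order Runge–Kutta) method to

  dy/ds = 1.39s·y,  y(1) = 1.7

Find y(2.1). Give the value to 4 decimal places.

Midpoint: k1 = f(s_n, y_n); k2 = f(s_n + h/2, y_n + (h/2)·k1); y_{n+1} = y_n + h·k2.
s=1.000000, y=1.700000:
  k1 = f(1.000000, 1.700000) = 2.363000
  k2 = f(1.275000, 2.349825) = 4.164477
  y ← 1.700000 + 0.55·4.164477 = 3.990463
s=1.550000, y=3.990463:
  k1 = f(1.550000, 3.990463) = 8.597452
  k2 = f(1.825000, 6.354762) = 16.120442
  y ← 3.990463 + 0.55·16.120442 = 12.856706
y(2.1) ≈ 12.8567

12.8567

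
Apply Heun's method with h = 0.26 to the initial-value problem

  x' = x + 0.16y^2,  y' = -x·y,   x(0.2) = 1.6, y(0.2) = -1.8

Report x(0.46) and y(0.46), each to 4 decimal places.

Heun on (x,y): k1 = f(t_n, state_n); k2 = f(t_n + h, state_n + h·k1); state_{n+1} = state_n + (h/2)·(k1 + k2).
0.200000: (1.600000, -1.800000)
  k1 = (2.118400, 2.880000)
  predictor → (2.150784, -1.051200)
  k2 = (2.327587, 2.260904)
  → (2.177978, -1.131682)
(x(0.46), y(0.46)) ≈ (2.1780, -1.1317)

2.1780, -1.1317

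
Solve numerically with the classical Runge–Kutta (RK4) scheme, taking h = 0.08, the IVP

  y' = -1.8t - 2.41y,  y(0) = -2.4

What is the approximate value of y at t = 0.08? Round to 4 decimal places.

-1.9846

RK4: k1 = f(t_n, y_n); k2 = f(t_n + h/2, y_n + (h/2)·k1); k3 = f(t_n + h/2, y_n + (h/2)·k2); k4 = f(t_n + h, y_n + h·k3); y_{n+1} = y_n + (h/6)·(k1 + 2k2 + 2k3 + k4).
t=0.000000, y=-2.400000:
  k1 = f(0.000000, -2.400000) = 5.784000
  k2 = f(0.040000, -2.168640) = 5.154422
  k3 = f(0.040000, -2.193823) = 5.215114
  k4 = f(0.080000, -1.982791) = 4.634526
  y ← -2.400000 + (0.08/6)·(k1 + 2k2 + 2k3 + k4) = -1.984565
y(0.08) ≈ -1.9846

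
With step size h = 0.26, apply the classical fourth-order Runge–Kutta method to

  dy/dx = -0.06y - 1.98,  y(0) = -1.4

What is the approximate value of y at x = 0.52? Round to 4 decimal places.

RK4: k1 = f(x_n, y_n); k2 = f(x_n + h/2, y_n + (h/2)·k1); k3 = f(x_n + h/2, y_n + (h/2)·k2); k4 = f(x_n + h, y_n + h·k3); y_{n+1} = y_n + (h/6)·(k1 + 2k2 + 2k3 + k4).
x=0.000000, y=-1.400000:
  k1 = f(0.000000, -1.400000) = -1.896000
  k2 = f(0.130000, -1.646480) = -1.881211
  k3 = f(0.130000, -1.644557) = -1.881327
  k4 = f(0.260000, -1.889145) = -1.866651
  y ← -1.400000 + (0.26/6)·(k1 + 2k2 + 2k3 + k4) = -1.889135
x=0.260000, y=-1.889135:
  k1 = f(0.260000, -1.889135) = -1.866652
  k2 = f(0.390000, -2.131800) = -1.852092
  k3 = f(0.390000, -2.129907) = -1.852206
  k4 = f(0.520000, -2.370708) = -1.837758
  y ← -1.889135 + (0.26/6)·(k1 + 2k2 + 2k3 + k4) = -2.370698
y(0.52) ≈ -2.3707

-2.3707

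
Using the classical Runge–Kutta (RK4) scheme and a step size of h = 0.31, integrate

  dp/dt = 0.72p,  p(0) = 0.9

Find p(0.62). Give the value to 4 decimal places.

1.4064

RK4: k1 = f(t_n, p_n); k2 = f(t_n + h/2, p_n + (h/2)·k1); k3 = f(t_n + h/2, p_n + (h/2)·k2); k4 = f(t_n + h, p_n + h·k3); p_{n+1} = p_n + (h/6)·(k1 + 2k2 + 2k3 + k4).
t=0.000000, p=0.900000:
  k1 = f(0.000000, 0.900000) = 0.648000
  k2 = f(0.155000, 1.000440) = 0.720317
  k3 = f(0.155000, 1.011649) = 0.728387
  k4 = f(0.310000, 1.125800) = 0.810576
  p ← 0.900000 + (0.31/6)·(k1 + 2k2 + 2k3 + k4) = 1.125059
t=0.310000, p=1.125059:
  k1 = f(0.310000, 1.125059) = 0.810043
  k2 = f(0.465000, 1.250616) = 0.900443
  k3 = f(0.465000, 1.264628) = 0.910532
  k4 = f(0.620000, 1.407324) = 1.013273
  p ← 1.125059 + (0.31/6)·(k1 + 2k2 + 2k3 + k4) = 1.406398
p(0.62) ≈ 1.4064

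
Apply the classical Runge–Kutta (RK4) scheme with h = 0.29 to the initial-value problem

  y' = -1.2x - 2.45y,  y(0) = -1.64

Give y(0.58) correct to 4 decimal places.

-0.5309

RK4: k1 = f(x_n, y_n); k2 = f(x_n + h/2, y_n + (h/2)·k1); k3 = f(x_n + h/2, y_n + (h/2)·k2); k4 = f(x_n + h, y_n + h·k3); y_{n+1} = y_n + (h/6)·(k1 + 2k2 + 2k3 + k4).
x=0.000000, y=-1.640000:
  k1 = f(0.000000, -1.640000) = 4.018000
  k2 = f(0.145000, -1.057390) = 2.416605
  k3 = f(0.145000, -1.289592) = 2.985501
  k4 = f(0.290000, -0.774205) = 1.548802
  y ← -1.640000 + (0.29/6)·(k1 + 2k2 + 2k3 + k4) = -0.848734
x=0.290000, y=-0.848734:
  k1 = f(0.290000, -0.848734) = 1.731399
  k2 = f(0.435000, -0.597681) = 0.942320
  k3 = f(0.435000, -0.712098) = 1.222640
  k4 = f(0.580000, -0.494169) = 0.514713
  y ← -0.848734 + (0.29/6)·(k1 + 2k2 + 2k3 + k4) = -0.530893
y(0.58) ≈ -0.5309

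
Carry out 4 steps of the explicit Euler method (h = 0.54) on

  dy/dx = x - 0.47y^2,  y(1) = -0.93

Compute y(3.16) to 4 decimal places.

Euler: y_{n+1} = y_n + h·f(x_n, y_n).
x=1.000000, y=-0.930000: f=0.593497 → y ← -0.930000 + 0.54·0.593497 = -0.609512
x=1.540000, y=-0.609512: f=1.365393 → y ← -0.609512 + 0.54·1.365393 = 0.127801
x=2.080000, y=0.127801: f=2.072323 → y ← 0.127801 + 0.54·2.072323 = 1.246855
x=2.620000, y=1.246855: f=1.889315 → y ← 1.246855 + 0.54·1.889315 = 2.267086
y(3.16) ≈ 2.2671

2.2671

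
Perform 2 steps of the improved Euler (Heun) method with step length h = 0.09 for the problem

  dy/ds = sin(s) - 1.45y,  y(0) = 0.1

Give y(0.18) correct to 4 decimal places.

0.0922

Heun: k1 = f(s_n, y_n); k2 = f(s_n + h, y_n + h·k1); y_{n+1} = y_n + (h/2)·(k1 + k2).
s=0.000000, y=0.100000:
  k1 = f(0.000000, 0.100000) = -0.145000
  k2 = f(0.090000, 0.086950) = -0.036199
  y ← 0.100000 + (0.09/2)·(-0.145000 + (-0.036199)) = 0.091846
s=0.090000, y=0.091846:
  k1 = f(0.090000, 0.091846) = -0.043298
  k2 = f(0.180000, 0.087949) = 0.051503
  y ← 0.091846 + (0.09/2)·(-0.043298 + 0.051503) = 0.092215
y(0.18) ≈ 0.0922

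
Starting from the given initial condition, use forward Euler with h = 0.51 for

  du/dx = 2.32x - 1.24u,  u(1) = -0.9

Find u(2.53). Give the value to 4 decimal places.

Euler: u_{n+1} = u_n + h·f(x_n, u_n).
x=1.000000, u=-0.900000: f=3.436000 → u ← -0.900000 + 0.51·3.436000 = 0.852360
x=1.510000, u=0.852360: f=2.446274 → u ← 0.852360 + 0.51·2.446274 = 2.099960
x=2.020000, u=2.099960: f=2.082450 → u ← 2.099960 + 0.51·2.082450 = 3.162009
u(2.53) ≈ 3.1620

3.1620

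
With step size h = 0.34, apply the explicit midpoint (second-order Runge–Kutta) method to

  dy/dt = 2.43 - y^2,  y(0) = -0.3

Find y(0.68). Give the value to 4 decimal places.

1.0801

Midpoint: k1 = f(t_n, y_n); k2 = f(t_n + h/2, y_n + (h/2)·k1); y_{n+1} = y_n + h·k2.
t=0.000000, y=-0.300000:
  k1 = f(0.000000, -0.300000) = 2.340000
  k2 = f(0.170000, 0.097800) = 2.420435
  y ← -0.300000 + 0.34·2.420435 = 0.522948
t=0.340000, y=0.522948:
  k1 = f(0.340000, 0.522948) = 2.156525
  k2 = f(0.510000, 0.889557) = 1.638688
  y ← 0.522948 + 0.34·1.638688 = 1.080102
y(0.68) ≈ 1.0801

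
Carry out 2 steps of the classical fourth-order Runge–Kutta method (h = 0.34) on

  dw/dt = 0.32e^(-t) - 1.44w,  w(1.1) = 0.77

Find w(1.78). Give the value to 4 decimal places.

0.3211

RK4: k1 = f(t_n, w_n); k2 = f(t_n + h/2, w_n + (h/2)·k1); k3 = f(t_n + h/2, w_n + (h/2)·k2); k4 = f(t_n + h, w_n + h·k3); w_{n+1} = w_n + (h/6)·(k1 + 2k2 + 2k3 + k4).
t=1.100000, w=0.770000:
  k1 = f(1.100000, 0.770000) = -1.002281
  k2 = f(1.270000, 0.599612) = -0.773575
  k3 = f(1.270000, 0.638492) = -0.829563
  k4 = f(1.440000, 0.487949) = -0.626829
  w ← 0.770000 + (0.34/6)·(k1 + 2k2 + 2k3 + k4) = 0.495995
t=1.440000, w=0.495995:
  k1 = f(1.440000, 0.495995) = -0.638416
  k2 = f(1.610000, 0.387464) = -0.493984
  k3 = f(1.610000, 0.412017) = -0.529341
  k4 = f(1.780000, 0.316019) = -0.401103
  w ← 0.495995 + (0.34/6)·(k1 + 2k2 + 2k3 + k4) = 0.321112
w(1.78) ≈ 0.3211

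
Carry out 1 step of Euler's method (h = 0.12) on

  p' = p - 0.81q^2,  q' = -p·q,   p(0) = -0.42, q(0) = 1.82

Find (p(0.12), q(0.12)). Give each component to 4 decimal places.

-0.7924, 1.9117

Euler on (p,q): p_{n+1} = p_n + h·p', q_{n+1} = q_n + h·q'.
0.000000: (-0.420000, 1.820000); f=(-3.103044, 0.764400) → (-0.792365, 1.911728)
(p(0.12), q(0.12)) ≈ (-0.7924, 1.9117)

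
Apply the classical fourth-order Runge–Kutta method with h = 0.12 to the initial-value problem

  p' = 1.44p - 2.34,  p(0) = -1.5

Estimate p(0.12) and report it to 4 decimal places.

RK4: k1 = f(s_n, p_n); k2 = f(s_n + h/2, p_n + (h/2)·k1); k3 = f(s_n + h/2, p_n + (h/2)·k2); k4 = f(s_n + h, p_n + h·k3); p_{n+1} = p_n + (h/6)·(k1 + 2k2 + 2k3 + k4).
s=0.000000, p=-1.500000:
  k1 = f(0.000000, -1.500000) = -4.500000
  k2 = f(0.060000, -1.770000) = -4.888800
  k3 = f(0.060000, -1.793328) = -4.922392
  k4 = f(0.120000, -2.090687) = -5.350589
  p ← -1.500000 + (0.12/6)·(k1 + 2k2 + 2k3 + k4) = -2.089459
p(0.12) ≈ -2.0895

-2.0895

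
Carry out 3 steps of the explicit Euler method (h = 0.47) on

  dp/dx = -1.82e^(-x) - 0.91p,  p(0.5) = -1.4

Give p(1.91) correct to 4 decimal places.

Euler: p_{n+1} = p_n + h·f(x_n, p_n).
x=0.500000, p=-1.400000: f=0.170114 → p ← -1.400000 + 0.47·0.170114 = -1.320046
x=0.970000, p=-1.320046: f=0.511311 → p ← -1.320046 + 0.47·0.511311 = -1.079730
x=1.440000, p=-1.079730: f=0.551346 → p ← -1.079730 + 0.47·0.551346 = -0.820598
p(1.91) ≈ -0.8206

-0.8206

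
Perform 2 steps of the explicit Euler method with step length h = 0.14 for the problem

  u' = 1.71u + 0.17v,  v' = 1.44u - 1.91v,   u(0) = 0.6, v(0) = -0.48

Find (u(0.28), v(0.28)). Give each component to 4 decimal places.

0.9020, -0.0214

Euler on (u,v): u_{n+1} = u_n + h·u', v_{n+1} = v_n + h·v'.
0.000000: (0.600000, -0.480000); f=(0.944400, 1.780800) → (0.732216, -0.230688)
0.140000: (0.732216, -0.230688); f=(1.212872, 1.495005) → (0.902018, -0.021387)
(u(0.28), v(0.28)) ≈ (0.9020, -0.0214)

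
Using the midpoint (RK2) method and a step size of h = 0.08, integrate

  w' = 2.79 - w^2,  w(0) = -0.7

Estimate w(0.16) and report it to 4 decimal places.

-0.2963

Midpoint: k1 = f(t_n, w_n); k2 = f(t_n + h/2, w_n + (h/2)·k1); w_{n+1} = w_n + h·k2.
t=0.000000, w=-0.700000:
  k1 = f(0.000000, -0.700000) = 2.300000
  k2 = f(0.040000, -0.608000) = 2.420336
  w ← -0.700000 + 0.08·2.420336 = -0.506373
t=0.080000, w=-0.506373:
  k1 = f(0.080000, -0.506373) = 2.533586
  k2 = f(0.120000, -0.405030) = 2.625951
  w ← -0.506373 + 0.08·2.625951 = -0.296297
w(0.16) ≈ -0.2963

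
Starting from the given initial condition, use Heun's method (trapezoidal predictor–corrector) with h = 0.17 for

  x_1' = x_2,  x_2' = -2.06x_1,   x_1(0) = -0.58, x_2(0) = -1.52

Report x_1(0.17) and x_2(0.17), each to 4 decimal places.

Heun on (x_1,x_2): k1 = f(x_n, state_n); k2 = f(x_n + h, state_n + h·k1); state_{n+1} = state_n + (h/2)·(k1 + k2).
0.000000: (-0.580000, -1.520000)
  k1 = (-1.520000, 1.194800)
  predictor → (-0.838400, -1.316884)
  k2 = (-1.316884, 1.727104)
  → (-0.821135, -1.271638)
(x_1(0.17), x_2(0.17)) ≈ (-0.8211, -1.2716)

-0.8211, -1.2716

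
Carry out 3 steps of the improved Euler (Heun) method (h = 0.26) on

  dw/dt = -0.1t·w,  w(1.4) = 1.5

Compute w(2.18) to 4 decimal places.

Heun: k1 = f(t_n, w_n); k2 = f(t_n + h, w_n + h·k1); w_{n+1} = w_n + (h/2)·(k1 + k2).
t=1.400000, w=1.500000:
  k1 = f(1.400000, 1.500000) = -0.210000
  k2 = f(1.660000, 1.445400) = -0.239936
  w ← 1.500000 + (0.26/2)·(-0.210000 + (-0.239936)) = 1.441508
t=1.660000, w=1.441508:
  k1 = f(1.660000, 1.441508) = -0.239290
  k2 = f(1.920000, 1.379293) = -0.264824
  w ← 1.441508 + (0.26/2)·(-0.239290 + (-0.264824)) = 1.375973
t=1.920000, w=1.375973:
  k1 = f(1.920000, 1.375973) = -0.264187
  k2 = f(2.180000, 1.307285) = -0.284988
  w ← 1.375973 + (0.26/2)·(-0.264187 + (-0.284988)) = 1.304581
w(2.18) ≈ 1.3046

1.3046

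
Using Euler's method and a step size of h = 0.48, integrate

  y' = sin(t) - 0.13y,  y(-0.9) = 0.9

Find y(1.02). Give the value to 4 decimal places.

Euler: y_{n+1} = y_n + h·f(t_n, y_n).
t=-0.900000, y=0.900000: f=-0.900327 → y ← 0.900000 + 0.48·(-0.900327) = 0.467843
t=-0.420000, y=0.467843: f=-0.468580 → y ← 0.467843 + 0.48·(-0.468580) = 0.242925
t=0.060000, y=0.242925: f=0.028384 → y ← 0.242925 + 0.48·0.028384 = 0.256549
t=0.540000, y=0.256549: f=0.480785 → y ← 0.256549 + 0.48·0.480785 = 0.487326
y(1.02) ≈ 0.4873

0.4873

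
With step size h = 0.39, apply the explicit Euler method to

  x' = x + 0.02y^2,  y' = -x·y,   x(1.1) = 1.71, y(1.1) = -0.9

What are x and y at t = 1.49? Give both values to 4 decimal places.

2.3832, -0.2998

Euler on (x,y): x_{n+1} = x_n + h·x', y_{n+1} = y_n + h·y'.
1.100000: (1.710000, -0.900000); f=(1.726200, 1.539000) → (2.383218, -0.299790)
(x(1.49), y(1.49)) ≈ (2.3832, -0.2998)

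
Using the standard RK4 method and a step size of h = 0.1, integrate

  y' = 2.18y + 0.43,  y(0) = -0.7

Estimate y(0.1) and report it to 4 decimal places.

RK4: k1 = f(t_n, y_n); k2 = f(t_n + h/2, y_n + (h/2)·k1); k3 = f(t_n + h/2, y_n + (h/2)·k2); k4 = f(t_n + h, y_n + h·k3); y_{n+1} = y_n + (h/6)·(k1 + 2k2 + 2k3 + k4).
t=0.000000, y=-0.700000:
  k1 = f(0.000000, -0.700000) = -1.096000
  k2 = f(0.050000, -0.754800) = -1.215464
  k3 = f(0.050000, -0.760773) = -1.228486
  k4 = f(0.100000, -0.822849) = -1.363810
  y ← -0.700000 + (0.1/6)·(k1 + 2k2 + 2k3 + k4) = -0.822462
y(0.1) ≈ -0.8225

-0.8225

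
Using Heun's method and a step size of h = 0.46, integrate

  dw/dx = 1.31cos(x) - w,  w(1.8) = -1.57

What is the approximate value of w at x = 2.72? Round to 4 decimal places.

-1.1808

Heun: k1 = f(x_n, w_n); k2 = f(x_n + h, w_n + h·k1); w_{n+1} = w_n + (h/2)·(k1 + k2).
x=1.800000, w=-1.570000:
  k1 = f(1.800000, -1.570000) = 1.272365
  k2 = f(2.260000, -0.984712) = 0.151653
  w ← -1.570000 + (0.46/2)·(1.272365 + 0.151653) = -1.242476
x=2.260000, w=-1.242476:
  k1 = f(2.260000, -1.242476) = 0.409417
  k2 = f(2.720000, -1.054144) = -0.141150
  w ← -1.242476 + (0.46/2)·(0.409417 + (-0.141150)) = -1.180774
w(2.72) ≈ -1.1808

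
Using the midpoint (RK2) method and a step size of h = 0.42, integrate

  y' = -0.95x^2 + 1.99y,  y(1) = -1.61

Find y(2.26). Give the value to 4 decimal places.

-25.6746

Midpoint: k1 = f(x_n, y_n); k2 = f(x_n + h/2, y_n + (h/2)·k1); y_{n+1} = y_n + h·k2.
x=1.000000, y=-1.610000:
  k1 = f(1.000000, -1.610000) = -4.153900
  k2 = f(1.210000, -2.482319) = -6.330710
  y ← -1.610000 + 0.42·(-6.330710) = -4.268898
x=1.420000, y=-4.268898:
  k1 = f(1.420000, -4.268898) = -10.410687
  k2 = f(1.630000, -6.455142) = -15.369788
  y ← -4.268898 + 0.42·(-15.369788) = -10.724209
x=1.840000, y=-10.724209:
  k1 = f(1.840000, -10.724209) = -24.557496
  k2 = f(2.050000, -15.881284) = -35.596129
  y ← -10.724209 + 0.42·(-35.596129) = -25.674584
y(2.26) ≈ -25.6746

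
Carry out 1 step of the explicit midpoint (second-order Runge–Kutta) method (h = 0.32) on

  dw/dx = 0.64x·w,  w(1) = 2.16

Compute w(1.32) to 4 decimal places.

Midpoint: k1 = f(x_n, w_n); k2 = f(x_n + h/2, w_n + (h/2)·k1); w_{n+1} = w_n + h·k2.
x=1.000000, w=2.160000:
  k1 = f(1.000000, 2.160000) = 1.382400
  k2 = f(1.160000, 2.381184) = 1.767791
  w ← 2.160000 + 0.32·1.767791 = 2.725693
w(1.32) ≈ 2.7257

2.7257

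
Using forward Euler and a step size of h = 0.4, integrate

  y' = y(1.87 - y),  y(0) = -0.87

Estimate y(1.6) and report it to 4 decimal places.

-131.2462

Euler: y_{n+1} = y_n + h·f(s_n, y_n).
s=0.000000, y=-0.870000: f=-2.383800 → y ← -0.870000 + 0.4·(-2.383800) = -1.823520
s=0.400000, y=-1.823520: f=-6.735208 → y ← -1.823520 + 0.4·(-6.735208) = -4.517603
s=0.800000, y=-4.517603: f=-28.856655 → y ← -4.517603 + 0.4·(-28.856655) = -16.060265
s=1.200000, y=-16.060265: f=-287.964807 → y ← -16.060265 + 0.4·(-287.964807) = -131.246188
y(1.6) ≈ -131.2462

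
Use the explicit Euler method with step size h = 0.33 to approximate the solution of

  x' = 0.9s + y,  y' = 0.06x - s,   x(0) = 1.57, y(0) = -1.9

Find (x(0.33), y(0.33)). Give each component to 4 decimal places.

0.9430, -1.8689

Euler on (x,y): x_{n+1} = x_n + h·x', y_{n+1} = y_n + h·y'.
0.000000: (1.570000, -1.900000); f=(-1.900000, 0.094200) → (0.943000, -1.868914)
(x(0.33), y(0.33)) ≈ (0.9430, -1.8689)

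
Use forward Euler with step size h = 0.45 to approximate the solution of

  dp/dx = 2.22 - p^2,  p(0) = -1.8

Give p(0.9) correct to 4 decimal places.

-3.5564

Euler: p_{n+1} = p_n + h·f(x_n, p_n).
x=0.000000, p=-1.800000: f=-1.020000 → p ← -1.800000 + 0.45·(-1.020000) = -2.259000
x=0.450000, p=-2.259000: f=-2.883081 → p ← -2.259000 + 0.45·(-2.883081) = -3.556386
p(0.9) ≈ -3.5564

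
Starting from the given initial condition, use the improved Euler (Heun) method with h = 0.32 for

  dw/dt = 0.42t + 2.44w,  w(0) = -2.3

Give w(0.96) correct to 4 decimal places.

Heun: k1 = f(t_n, w_n); k2 = f(t_n + h, w_n + h·k1); w_{n+1} = w_n + (h/2)·(k1 + k2).
t=0.000000, w=-2.300000:
  k1 = f(0.000000, -2.300000) = -5.612000
  k2 = f(0.320000, -4.095840) = -9.859450
  w ← -2.300000 + (0.32/2)·(-5.612000 + (-9.859450)) = -4.775432
t=0.320000, w=-4.775432:
  k1 = f(0.320000, -4.775432) = -11.517654
  k2 = f(0.640000, -8.461081) = -20.376238
  w ← -4.775432 + (0.32/2)·(-11.517654 + (-20.376238)) = -9.878455
t=0.640000, w=-9.878455:
  k1 = f(0.640000, -9.878455) = -23.834629
  k2 = f(0.960000, -17.505536) = -42.310308
  w ← -9.878455 + (0.32/2)·(-23.834629 + (-42.310308)) = -20.461645
w(0.96) ≈ -20.4616

-20.4616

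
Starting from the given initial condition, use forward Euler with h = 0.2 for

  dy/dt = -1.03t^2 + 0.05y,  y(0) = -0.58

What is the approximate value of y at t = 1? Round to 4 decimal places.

Euler: y_{n+1} = y_n + h·f(t_n, y_n).
t=0.000000, y=-0.580000: f=-0.029000 → y ← -0.580000 + 0.2·(-0.029000) = -0.585800
t=0.200000, y=-0.585800: f=-0.070490 → y ← -0.585800 + 0.2·(-0.070490) = -0.599898
t=0.400000, y=-0.599898: f=-0.194795 → y ← -0.599898 + 0.2·(-0.194795) = -0.638857
t=0.600000, y=-0.638857: f=-0.402743 → y ← -0.638857 + 0.2·(-0.402743) = -0.719406
t=0.800000, y=-0.719406: f=-0.695170 → y ← -0.719406 + 0.2·(-0.695170) = -0.858440
y(1) ≈ -0.8584

-0.8584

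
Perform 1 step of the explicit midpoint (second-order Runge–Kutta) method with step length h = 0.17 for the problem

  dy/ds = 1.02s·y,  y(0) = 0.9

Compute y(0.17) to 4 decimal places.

0.9133

Midpoint: k1 = f(s_n, y_n); k2 = f(s_n + h/2, y_n + (h/2)·k1); y_{n+1} = y_n + h·k2.
s=0.000000, y=0.900000:
  k1 = f(0.000000, 0.900000) = 0.000000
  k2 = f(0.085000, 0.900000) = 0.078030
  y ← 0.900000 + 0.17·0.078030 = 0.913265
y(0.17) ≈ 0.9133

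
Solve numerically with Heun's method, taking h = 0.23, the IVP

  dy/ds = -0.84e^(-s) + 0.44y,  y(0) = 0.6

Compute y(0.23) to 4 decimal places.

Heun: k1 = f(s_n, y_n); k2 = f(s_n + h, y_n + h·k1); y_{n+1} = y_n + (h/2)·(k1 + k2).
s=0.000000, y=0.600000:
  k1 = f(0.000000, 0.600000) = -0.576000
  k2 = f(0.230000, 0.467520) = -0.461699
  y ← 0.600000 + (0.23/2)·(-0.576000 + (-0.461699)) = 0.480665
y(0.23) ≈ 0.4807

0.4807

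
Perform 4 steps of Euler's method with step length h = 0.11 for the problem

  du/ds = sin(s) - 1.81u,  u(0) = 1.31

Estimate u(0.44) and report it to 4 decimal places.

0.6016

Euler: u_{n+1} = u_n + h·f(s_n, u_n).
s=0.000000, u=1.310000: f=-2.371100 → u ← 1.310000 + 0.11·(-2.371100) = 1.049179
s=0.110000, u=1.049179: f=-1.789236 → u ← 1.049179 + 0.11·(-1.789236) = 0.852363
s=0.220000, u=0.852363: f=-1.324548 → u ← 0.852363 + 0.11·(-1.324548) = 0.706663
s=0.330000, u=0.706663: f=-0.955017 → u ← 0.706663 + 0.11·(-0.955017) = 0.601611
u(0.44) ≈ 0.6016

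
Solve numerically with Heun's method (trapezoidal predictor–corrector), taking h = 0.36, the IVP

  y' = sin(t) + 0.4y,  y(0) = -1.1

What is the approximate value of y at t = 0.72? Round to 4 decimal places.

-1.2014

Heun: k1 = f(t_n, y_n); k2 = f(t_n + h, y_n + h·k1); y_{n+1} = y_n + (h/2)·(k1 + k2).
t=0.000000, y=-1.100000:
  k1 = f(0.000000, -1.100000) = -0.440000
  k2 = f(0.360000, -1.258400) = -0.151086
  y ← -1.100000 + (0.36/2)·(-0.440000 + (-0.151086)) = -1.206395
t=0.360000, y=-1.206395:
  k1 = f(0.360000, -1.206395) = -0.130284
  k2 = f(0.720000, -1.253298) = 0.158066
  y ← -1.206395 + (0.36/2)·(-0.130284 + 0.158066) = -1.201395
y(0.72) ≈ -1.2014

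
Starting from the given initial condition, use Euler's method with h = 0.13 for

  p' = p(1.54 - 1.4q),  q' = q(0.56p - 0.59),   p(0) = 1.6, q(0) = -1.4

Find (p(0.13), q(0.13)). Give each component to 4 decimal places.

Euler on (p,q): p_{n+1} = p_n + h·p', q_{n+1} = q_n + h·q'.
0.000000: (1.600000, -1.400000); f=(5.600000, -0.428400) → (2.328000, -1.455692)
(p(0.13), q(0.13)) ≈ (2.3280, -1.4557)

2.3280, -1.4557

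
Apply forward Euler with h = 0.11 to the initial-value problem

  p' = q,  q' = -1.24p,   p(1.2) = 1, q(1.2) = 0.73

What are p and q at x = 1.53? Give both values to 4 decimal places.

Euler on (p,q): p_{n+1} = p_n + h·p', q_{n+1} = q_n + h·q'.
1.200000: (1.000000, 0.730000); f=(0.730000, -1.240000) → (1.080300, 0.593600)
1.310000: (1.080300, 0.593600); f=(0.593600, -1.339572) → (1.145596, 0.446247)
1.420000: (1.145596, 0.446247); f=(0.446247, -1.420539) → (1.194683, 0.289988)
(p(1.53), q(1.53)) ≈ (1.1947, 0.2900)

1.1947, 0.2900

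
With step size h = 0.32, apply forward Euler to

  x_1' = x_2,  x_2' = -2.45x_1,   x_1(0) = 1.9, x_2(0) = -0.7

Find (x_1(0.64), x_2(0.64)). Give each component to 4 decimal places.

0.9753, -3.5036

Euler on (x_1,x_2): x_1_{n+1} = x_1_n + h·x_1', x_2_{n+1} = x_2_n + h·x_2'.
0.000000: (1.900000, -0.700000); f=(-0.700000, -4.655000) → (1.676000, -2.189600)
0.320000: (1.676000, -2.189600); f=(-2.189600, -4.106200) → (0.975328, -3.503584)
(x_1(0.64), x_2(0.64)) ≈ (0.9753, -3.5036)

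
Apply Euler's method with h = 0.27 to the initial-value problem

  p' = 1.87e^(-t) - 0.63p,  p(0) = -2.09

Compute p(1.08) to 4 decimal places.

Euler: p_{n+1} = p_n + h·f(t_n, p_n).
t=0.000000, p=-2.090000: f=3.186700 → p ← -2.090000 + 0.27·3.186700 = -1.229591
t=0.270000, p=-1.229591: f=2.202162 → p ← -1.229591 + 0.27·2.202162 = -0.635007
t=0.540000, p=-0.635007: f=1.489794 → p ← -0.635007 + 0.27·1.489794 = -0.232763
t=0.810000, p=-0.232763: f=0.978525 → p ← -0.232763 + 0.27·0.978525 = 0.031439
p(1.08) ≈ 0.0314

0.0314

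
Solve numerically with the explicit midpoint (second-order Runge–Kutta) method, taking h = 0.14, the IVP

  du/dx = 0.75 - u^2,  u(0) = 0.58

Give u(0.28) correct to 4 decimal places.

Midpoint: k1 = f(x_n, u_n); k2 = f(x_n + h/2, u_n + (h/2)·k1); u_{n+1} = u_n + h·k2.
x=0.000000, u=0.580000:
  k1 = f(0.000000, 0.580000) = 0.413600
  k2 = f(0.070000, 0.608952) = 0.379177
  u ← 0.580000 + 0.14·0.379177 = 0.633085
x=0.140000, u=0.633085:
  k1 = f(0.140000, 0.633085) = 0.349204
  k2 = f(0.210000, 0.657529) = 0.317655
  u ← 0.633085 + 0.14·0.317655 = 0.677557
u(0.28) ≈ 0.6776

0.6776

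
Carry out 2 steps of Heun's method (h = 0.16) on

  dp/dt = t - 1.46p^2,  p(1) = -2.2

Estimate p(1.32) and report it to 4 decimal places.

-10.7788

Heun: k1 = f(t_n, p_n); k2 = f(t_n + h, p_n + h·k1); p_{n+1} = p_n + (h/2)·(k1 + k2).
t=1.000000, p=-2.200000:
  k1 = f(1.000000, -2.200000) = -6.066400
  k2 = f(1.160000, -3.170624) = -13.517171
  p ← -2.200000 + (0.16/2)·(-6.066400 + (-13.517171)) = -3.766686
t=1.160000, p=-3.766686:
  k1 = f(1.160000, -3.766686) = -19.554364
  k2 = f(1.320000, -6.895384) = -68.097627
  p ← -3.766686 + (0.16/2)·(-19.554364 + (-68.097627)) = -10.778845
p(1.32) ≈ -10.7788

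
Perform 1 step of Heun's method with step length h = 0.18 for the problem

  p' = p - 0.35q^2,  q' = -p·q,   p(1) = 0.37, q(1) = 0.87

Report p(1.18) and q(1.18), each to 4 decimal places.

Heun on (p,q): k1 = f(t_n, state_n); k2 = f(t_n + h, state_n + h·k1); state_{n+1} = state_n + (h/2)·(k1 + k2).
1.000000: (0.370000, 0.870000)
  k1 = (0.105085, -0.321900)
  predictor → (0.388915, 0.812058)
  k2 = (0.158112, -0.315822)
  → (0.393688, 0.812605)
(p(1.18), q(1.18)) ≈ (0.3937, 0.8126)

0.3937, 0.8126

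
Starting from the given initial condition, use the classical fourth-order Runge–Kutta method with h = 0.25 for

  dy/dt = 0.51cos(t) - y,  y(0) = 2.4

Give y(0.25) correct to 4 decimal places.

RK4: k1 = f(t_n, y_n); k2 = f(t_n + h/2, y_n + (h/2)·k1); k3 = f(t_n + h/2, y_n + (h/2)·k2); k4 = f(t_n + h, y_n + h·k3); y_{n+1} = y_n + (h/6)·(k1 + 2k2 + 2k3 + k4).
t=0.000000, y=2.400000:
  k1 = f(0.000000, 2.400000) = -1.890000
  k2 = f(0.125000, 2.163750) = -1.657729
  k3 = f(0.125000, 2.192784) = -1.686763
  k4 = f(0.250000, 1.978309) = -1.484164
  y ← 2.400000 + (0.25/6)·(k1 + 2k2 + 2k3 + k4) = 1.980702
y(0.25) ≈ 1.9807

1.9807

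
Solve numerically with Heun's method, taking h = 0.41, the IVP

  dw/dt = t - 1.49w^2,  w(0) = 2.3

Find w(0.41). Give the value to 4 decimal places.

0.5031

Heun: k1 = f(t_n, w_n); k2 = f(t_n + h, w_n + h·k1); w_{n+1} = w_n + (h/2)·(k1 + k2).
t=0.000000, w=2.300000:
  k1 = f(0.000000, 2.300000) = -7.882100
  k2 = f(0.410000, -0.931661) = -0.883308
  w ← 2.300000 + (0.41/2)·(-7.882100 + (-0.883308)) = 0.503091
w(0.41) ≈ 0.5031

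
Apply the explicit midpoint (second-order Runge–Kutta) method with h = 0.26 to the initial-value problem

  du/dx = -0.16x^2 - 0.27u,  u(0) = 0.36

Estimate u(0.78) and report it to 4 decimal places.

0.2681

Midpoint: k1 = f(x_n, u_n); k2 = f(x_n + h/2, u_n + (h/2)·k1); u_{n+1} = u_n + h·k2.
x=0.000000, u=0.360000:
  k1 = f(0.000000, 0.360000) = -0.097200
  k2 = f(0.130000, 0.347364) = -0.096492
  u ← 0.360000 + 0.26·(-0.096492) = 0.334912
x=0.260000, u=0.334912:
  k1 = f(0.260000, 0.334912) = -0.101242
  k2 = f(0.390000, 0.321751) = -0.111209
  u ← 0.334912 + 0.26·(-0.111209) = 0.305998
x=0.520000, u=0.305998:
  k1 = f(0.520000, 0.305998) = -0.125883
  k2 = f(0.650000, 0.289633) = -0.145801
  u ← 0.305998 + 0.26·(-0.145801) = 0.268090
u(0.78) ≈ 0.2681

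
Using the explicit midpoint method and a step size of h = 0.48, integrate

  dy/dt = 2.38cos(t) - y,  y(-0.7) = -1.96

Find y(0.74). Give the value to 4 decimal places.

Midpoint: k1 = f(t_n, y_n); k2 = f(t_n + h/2, y_n + (h/2)·k1); y_{n+1} = y_n + h·k2.
t=-0.700000, y=-1.960000:
  k1 = f(-0.700000, -1.960000) = 3.780324
  k2 = f(-0.460000, -1.052722) = 3.185327
  y ← -1.960000 + 0.48·3.185327 = -0.431043
t=-0.220000, y=-0.431043:
  k1 = f(-0.220000, -0.431043) = 2.753679
  k2 = f(0.020000, 0.229840) = 2.149684
  y ← -0.431043 + 0.48·2.149684 = 0.600805
t=0.260000, y=0.600805:
  k1 = f(0.260000, 0.600805) = 1.699203
  k2 = f(0.500000, 1.008614) = 1.080032
  y ← 0.600805 + 0.48·1.080032 = 1.119221
y(0.74) ≈ 1.1192

1.1192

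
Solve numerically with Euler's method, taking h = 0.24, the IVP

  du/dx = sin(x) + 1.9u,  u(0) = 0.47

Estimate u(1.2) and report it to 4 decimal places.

3.9135

Euler: u_{n+1} = u_n + h·f(x_n, u_n).
x=0.000000, u=0.470000: f=0.893000 → u ← 0.470000 + 0.24·0.893000 = 0.684320
x=0.240000, u=0.684320: f=1.537911 → u ← 0.684320 + 0.24·1.537911 = 1.053419
x=0.480000, u=1.053419: f=2.463274 → u ← 1.053419 + 0.24·2.463274 = 1.644604
x=0.720000, u=1.644604: f=3.784133 → u ← 1.644604 + 0.24·3.784133 = 2.552796
x=0.960000, u=2.552796: f=5.669505 → u ← 2.552796 + 0.24·5.669505 = 3.913477
u(1.2) ≈ 3.9135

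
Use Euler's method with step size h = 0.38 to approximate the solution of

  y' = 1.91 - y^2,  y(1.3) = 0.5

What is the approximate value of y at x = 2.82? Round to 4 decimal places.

1.3820

Euler: y_{n+1} = y_n + h·f(x_n, y_n).
x=1.300000, y=0.500000: f=1.660000 → y ← 0.500000 + 0.38·1.660000 = 1.130800
x=1.680000, y=1.130800: f=0.631291 → y ← 1.130800 + 0.38·0.631291 = 1.370691
x=2.060000, y=1.370691: f=0.031207 → y ← 1.370691 + 0.38·0.031207 = 1.382549
x=2.440000, y=1.382549: f=-0.001443 → y ← 1.382549 + 0.38·(-0.001443) = 1.382001
y(2.82) ≈ 1.3820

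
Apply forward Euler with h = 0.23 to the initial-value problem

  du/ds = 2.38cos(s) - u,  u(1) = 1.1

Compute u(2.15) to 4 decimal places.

Euler: u_{n+1} = u_n + h·f(s_n, u_n).
s=1.000000, u=1.100000: f=0.185919 → u ← 1.100000 + 0.23·0.185919 = 1.142761
s=1.230000, u=1.142761: f=-0.347276 → u ← 1.142761 + 0.23·(-0.347276) = 1.062888
s=1.460000, u=1.062888: f=-0.799732 → u ← 1.062888 + 0.23·(-0.799732) = 0.878950
s=1.690000, u=0.878950: f=-1.161983 → u ← 0.878950 + 0.23·(-1.161983) = 0.611694
s=1.920000, u=0.611694: f=-1.426010 → u ← 0.611694 + 0.23·(-1.426010) = 0.283711
u(2.15) ≈ 0.2837

0.2837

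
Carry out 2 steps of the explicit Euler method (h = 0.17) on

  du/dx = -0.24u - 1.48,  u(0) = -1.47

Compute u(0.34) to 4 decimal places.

-1.8454

Euler: u_{n+1} = u_n + h·f(x_n, u_n).
x=0.000000, u=-1.470000: f=-1.127200 → u ← -1.470000 + 0.17·(-1.127200) = -1.661624
x=0.170000, u=-1.661624: f=-1.081210 → u ← -1.661624 + 0.17·(-1.081210) = -1.845430
u(0.34) ≈ -1.8454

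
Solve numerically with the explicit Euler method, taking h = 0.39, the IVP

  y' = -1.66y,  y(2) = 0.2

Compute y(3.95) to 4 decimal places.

0.0011

Euler: y_{n+1} = y_n + h·f(t_n, y_n).
t=2.000000, y=0.200000: f=-0.332000 → y ← 0.200000 + 0.39·(-0.332000) = 0.070520
t=2.390000, y=0.070520: f=-0.117063 → y ← 0.070520 + 0.39·(-0.117063) = 0.024865
t=2.780000, y=0.024865: f=-0.041276 → y ← 0.024865 + 0.39·(-0.041276) = 0.008768
t=3.170000, y=0.008768: f=-0.014554 → y ← 0.008768 + 0.39·(-0.014554) = 0.003091
t=3.560000, y=0.003091: f=-0.005132 → y ← 0.003091 + 0.39·(-0.005132) = 0.001090
y(3.95) ≈ 0.0011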